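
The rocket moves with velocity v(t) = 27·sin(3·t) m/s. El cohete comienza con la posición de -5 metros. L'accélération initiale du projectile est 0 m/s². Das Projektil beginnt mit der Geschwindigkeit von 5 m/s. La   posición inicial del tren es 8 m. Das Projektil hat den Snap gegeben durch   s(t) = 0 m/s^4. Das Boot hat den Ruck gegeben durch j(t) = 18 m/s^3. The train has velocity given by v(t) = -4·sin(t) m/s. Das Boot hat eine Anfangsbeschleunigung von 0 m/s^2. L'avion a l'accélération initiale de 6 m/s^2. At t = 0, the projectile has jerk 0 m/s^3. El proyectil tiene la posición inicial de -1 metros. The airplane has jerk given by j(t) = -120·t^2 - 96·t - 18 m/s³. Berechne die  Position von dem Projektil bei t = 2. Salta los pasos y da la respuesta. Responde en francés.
À t = 2, x = 9.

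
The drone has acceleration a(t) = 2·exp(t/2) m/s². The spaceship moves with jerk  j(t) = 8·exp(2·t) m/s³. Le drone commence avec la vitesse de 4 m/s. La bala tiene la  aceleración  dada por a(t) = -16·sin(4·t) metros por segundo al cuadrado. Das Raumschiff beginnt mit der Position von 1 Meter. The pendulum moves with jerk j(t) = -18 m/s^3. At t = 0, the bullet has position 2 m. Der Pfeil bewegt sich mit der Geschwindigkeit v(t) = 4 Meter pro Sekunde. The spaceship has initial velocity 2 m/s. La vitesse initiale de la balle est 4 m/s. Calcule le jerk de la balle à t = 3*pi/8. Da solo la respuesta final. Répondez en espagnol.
j(3*pi/8) = 0.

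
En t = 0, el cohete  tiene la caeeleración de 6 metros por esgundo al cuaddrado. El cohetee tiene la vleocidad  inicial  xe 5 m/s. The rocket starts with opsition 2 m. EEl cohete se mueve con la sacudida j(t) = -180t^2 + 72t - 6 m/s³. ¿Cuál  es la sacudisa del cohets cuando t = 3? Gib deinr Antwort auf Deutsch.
Wir haben den Ruck j(t) = -180·t^2 + 72·t - 6. Durch Einsetzen von t = 3: j(3) = -1410.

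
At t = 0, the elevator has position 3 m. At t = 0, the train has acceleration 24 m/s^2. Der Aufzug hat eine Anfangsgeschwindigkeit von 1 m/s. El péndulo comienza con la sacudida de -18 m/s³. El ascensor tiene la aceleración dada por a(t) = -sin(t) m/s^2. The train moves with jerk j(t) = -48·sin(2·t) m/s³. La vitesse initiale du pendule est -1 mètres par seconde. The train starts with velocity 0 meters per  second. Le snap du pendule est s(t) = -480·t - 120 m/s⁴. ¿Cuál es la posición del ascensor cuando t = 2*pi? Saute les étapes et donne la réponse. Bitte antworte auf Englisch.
The position at t = 2*pi is x = 3.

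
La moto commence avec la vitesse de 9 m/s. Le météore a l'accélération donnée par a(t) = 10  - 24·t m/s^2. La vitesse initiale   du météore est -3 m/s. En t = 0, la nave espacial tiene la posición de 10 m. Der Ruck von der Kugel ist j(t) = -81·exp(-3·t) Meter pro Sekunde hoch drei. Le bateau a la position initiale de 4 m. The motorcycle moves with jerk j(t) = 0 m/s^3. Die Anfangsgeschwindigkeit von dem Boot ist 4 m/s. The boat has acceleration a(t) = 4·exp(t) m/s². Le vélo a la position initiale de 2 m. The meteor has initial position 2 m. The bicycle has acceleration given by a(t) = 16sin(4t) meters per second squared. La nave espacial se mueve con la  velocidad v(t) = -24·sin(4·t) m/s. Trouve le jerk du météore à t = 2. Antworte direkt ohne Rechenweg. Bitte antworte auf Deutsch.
Bei t = 2, j = -24.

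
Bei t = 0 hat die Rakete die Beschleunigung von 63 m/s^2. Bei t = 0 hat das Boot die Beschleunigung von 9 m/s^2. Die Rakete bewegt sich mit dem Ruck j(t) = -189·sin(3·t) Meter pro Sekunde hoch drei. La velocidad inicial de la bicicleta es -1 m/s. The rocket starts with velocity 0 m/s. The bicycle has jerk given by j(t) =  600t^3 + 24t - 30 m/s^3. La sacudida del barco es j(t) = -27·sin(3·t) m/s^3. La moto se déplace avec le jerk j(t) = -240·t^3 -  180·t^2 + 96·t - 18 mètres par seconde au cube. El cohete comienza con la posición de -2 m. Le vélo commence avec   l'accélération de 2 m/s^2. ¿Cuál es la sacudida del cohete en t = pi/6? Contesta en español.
De la ecuación de la sacudida j(t) = -189·sin(3·t), sustituimos t = pi/6 para obtener j = -189.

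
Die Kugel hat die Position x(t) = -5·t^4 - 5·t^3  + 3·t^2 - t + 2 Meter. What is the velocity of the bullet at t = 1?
We must differentiate our position equation x(t) = -5·t^4 - 5·t^3 + 3·t^2 - t + 2 1 time. The derivative of position gives velocity: v(t) = -20·t^3 - 15·t^2 + 6·t - 1. From the given velocity equation v(t) = -20·t^3 - 15·t^2 + 6·t - 1, we substitute t = 1 to get v = -30.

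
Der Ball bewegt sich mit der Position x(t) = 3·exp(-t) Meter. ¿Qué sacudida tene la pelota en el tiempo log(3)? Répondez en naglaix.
We must differentiate our position equation x(t) = 3·exp(-t) 3 times. Differentiating position, we get velocity: v(t) = -3·exp(-t). Differentiating velocity, we get acceleration: a(t) = 3·exp(-t). Taking d/dt of a(t), we find j(t) = -3·exp(-t). From the given jerk equation j(t) = -3·exp(-t), we substitute t = log(3) to get j = -1.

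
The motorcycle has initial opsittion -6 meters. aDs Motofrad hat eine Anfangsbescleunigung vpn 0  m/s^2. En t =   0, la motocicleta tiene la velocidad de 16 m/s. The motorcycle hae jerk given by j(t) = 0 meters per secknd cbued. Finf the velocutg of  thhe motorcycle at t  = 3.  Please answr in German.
Wir müssen das Integral unserer Gleichung für den Ruck j(t) = 0 2-mal finden. Die Stammfunktion von dem Ruck, mit a(0) = 0, ergibt die Beschleunigung: a(t) = 0. Mit ∫a(t)dt und Anwendung von v(0) = 16, finden wir v(t) = 16. Wir haben die Geschwindigkeit v(t) = 16. Durch Einsetzen von t = 3: v(3) = 16.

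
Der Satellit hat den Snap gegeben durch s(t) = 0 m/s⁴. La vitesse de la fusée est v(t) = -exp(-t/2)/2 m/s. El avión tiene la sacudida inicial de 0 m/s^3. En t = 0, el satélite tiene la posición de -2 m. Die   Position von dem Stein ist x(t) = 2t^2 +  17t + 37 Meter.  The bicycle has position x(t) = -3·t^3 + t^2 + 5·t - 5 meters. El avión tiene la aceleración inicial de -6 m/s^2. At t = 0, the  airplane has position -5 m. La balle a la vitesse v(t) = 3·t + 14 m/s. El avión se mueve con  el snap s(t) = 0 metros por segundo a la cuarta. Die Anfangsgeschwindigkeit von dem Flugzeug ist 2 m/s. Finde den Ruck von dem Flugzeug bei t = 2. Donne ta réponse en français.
Pour résoudre ceci, nous devons prendre 1 intégrale de notre équation du snap s(t) = 0. En prenant ∫s(t)dt et en appliquant j(0) = 0, nous trouvons j(t) = 0. En utilisant j(t) = 0 et en substituant t = 2, nous trouvons j = 0.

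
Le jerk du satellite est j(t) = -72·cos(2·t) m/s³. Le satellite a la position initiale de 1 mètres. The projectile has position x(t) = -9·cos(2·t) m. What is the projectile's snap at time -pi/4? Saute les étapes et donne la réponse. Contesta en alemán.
Die Antwort ist 0.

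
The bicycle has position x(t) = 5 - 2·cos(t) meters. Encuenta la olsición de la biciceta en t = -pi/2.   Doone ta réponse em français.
Nous avons la position x(t) = 5 - 2·cos(t). En substituant t = -pi/2: x(-pi/2) = 5.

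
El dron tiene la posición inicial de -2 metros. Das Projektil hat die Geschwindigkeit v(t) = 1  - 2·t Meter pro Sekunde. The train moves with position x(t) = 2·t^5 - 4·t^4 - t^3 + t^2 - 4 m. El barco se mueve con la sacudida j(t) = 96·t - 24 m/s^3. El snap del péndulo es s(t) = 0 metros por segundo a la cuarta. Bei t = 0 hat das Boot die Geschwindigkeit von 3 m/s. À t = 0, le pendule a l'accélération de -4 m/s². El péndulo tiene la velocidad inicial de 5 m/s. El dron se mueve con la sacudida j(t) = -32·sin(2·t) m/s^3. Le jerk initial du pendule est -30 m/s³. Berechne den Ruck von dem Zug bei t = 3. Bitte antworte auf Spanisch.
Debemos derivar nuestra ecuación de la posición x(t) = 2·t^5 - 4·t^4 - t^3 + t^2 - 4 3 veces. Derivando la posición, obtenemos la velocidad: v(t) = 10·t^4 - 16·t^3 - 3·t^2 + 2·t. Derivando la velocidad, obtenemos la aceleración: a(t) = 40·t^3 - 48·t^2 - 6·t + 2. La derivada de la aceleración da la sacudida: j(t) = 120·t^2 - 96·t - 6. De la ecuación de la sacudida j(t) = 120·t^2 - 96·t - 6, sustituimos t = 3 para obtener j = 786.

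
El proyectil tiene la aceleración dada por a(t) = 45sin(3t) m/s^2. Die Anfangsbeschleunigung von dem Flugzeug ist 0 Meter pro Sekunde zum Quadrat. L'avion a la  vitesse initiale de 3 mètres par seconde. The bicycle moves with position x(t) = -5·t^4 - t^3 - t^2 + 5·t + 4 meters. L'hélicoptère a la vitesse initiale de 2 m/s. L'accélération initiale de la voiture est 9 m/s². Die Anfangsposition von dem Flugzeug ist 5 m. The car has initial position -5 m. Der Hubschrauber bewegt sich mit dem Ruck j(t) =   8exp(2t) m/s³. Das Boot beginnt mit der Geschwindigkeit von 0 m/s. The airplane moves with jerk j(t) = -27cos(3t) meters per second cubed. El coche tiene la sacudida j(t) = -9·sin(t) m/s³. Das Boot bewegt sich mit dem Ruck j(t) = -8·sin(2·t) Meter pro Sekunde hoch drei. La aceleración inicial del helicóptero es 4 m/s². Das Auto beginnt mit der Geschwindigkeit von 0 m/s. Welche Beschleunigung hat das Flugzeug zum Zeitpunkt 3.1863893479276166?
Um dies zu lösen, müssen wir 1 Stammfunktion unserer Gleichung für den Ruck j(t) = -27·cos(3·t) finden. Die Stammfunktion von dem Ruck, mit a(0) = 0, ergibt die Beschleunigung: a(t) = -9·sin(3·t). Aus der Gleichung für die Beschleunigung a(t) = -9·sin(3·t), setzen wir t = 3.1863893479276166 ein und erhalten a = 1.20587326611508.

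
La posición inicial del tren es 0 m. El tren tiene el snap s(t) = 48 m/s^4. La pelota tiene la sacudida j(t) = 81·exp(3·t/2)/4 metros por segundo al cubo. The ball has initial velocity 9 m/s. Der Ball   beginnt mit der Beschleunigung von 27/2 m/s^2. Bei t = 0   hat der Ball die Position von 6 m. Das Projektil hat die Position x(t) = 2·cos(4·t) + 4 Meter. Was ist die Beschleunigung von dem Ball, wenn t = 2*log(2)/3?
Wir müssen unsere Gleichung für den Ruck j(t) = 81·exp(3·t/2)/4 1-mal integrieren. Durch Integration von dem Ruck und Verwendung der Anfangsbedingung a(0) = 27/2, erhalten wir a(t) = 27·exp(3·t/2)/2. Wir haben die Beschleunigung a(t) = 27·exp(3·t/2)/2. Durch Einsetzen von t = 2*log(2)/3: a(2*log(2)/3) = 27.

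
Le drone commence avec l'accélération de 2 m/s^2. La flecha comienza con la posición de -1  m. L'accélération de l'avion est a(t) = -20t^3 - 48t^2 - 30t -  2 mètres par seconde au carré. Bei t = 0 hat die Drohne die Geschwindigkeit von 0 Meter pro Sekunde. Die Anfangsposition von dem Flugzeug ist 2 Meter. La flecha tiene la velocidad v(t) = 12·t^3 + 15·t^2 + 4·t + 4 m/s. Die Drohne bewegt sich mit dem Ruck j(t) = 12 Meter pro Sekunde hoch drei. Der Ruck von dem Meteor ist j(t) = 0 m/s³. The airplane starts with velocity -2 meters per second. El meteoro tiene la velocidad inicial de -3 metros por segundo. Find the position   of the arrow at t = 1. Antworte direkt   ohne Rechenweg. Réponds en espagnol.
x(1) = 13.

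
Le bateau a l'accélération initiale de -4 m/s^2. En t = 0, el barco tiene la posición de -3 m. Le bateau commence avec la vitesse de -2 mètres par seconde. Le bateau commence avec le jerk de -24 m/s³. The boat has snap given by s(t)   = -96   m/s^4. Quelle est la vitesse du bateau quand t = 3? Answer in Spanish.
Partiendo del snap s(t) = -96, tomamos 3 antiderivadas. Tomando ∫s(t)dt y aplicando j(0) = -24, encontramos j(t) = -96·t - 24. Tomando ∫j(t)dt y aplicando a(0) = -4, encontramos a(t) = -48·t^2 - 24·t - 4. La integral de la aceleración es la velocidad. Usando v(0) = -2, obtenemos v(t) = -16·t^3 - 12·t^2 - 4·t - 2. Tenemos la velocidad v(t) = -16·t^3 - 12·t^2 - 4·t - 2. Sustituyendo t = 3: v(3) = -554.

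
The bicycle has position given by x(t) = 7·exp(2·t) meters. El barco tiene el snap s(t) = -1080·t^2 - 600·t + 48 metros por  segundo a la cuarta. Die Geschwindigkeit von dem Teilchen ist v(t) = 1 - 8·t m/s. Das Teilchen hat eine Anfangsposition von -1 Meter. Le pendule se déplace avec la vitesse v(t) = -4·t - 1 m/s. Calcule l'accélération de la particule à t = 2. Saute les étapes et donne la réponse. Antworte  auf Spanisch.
a(2) = -8.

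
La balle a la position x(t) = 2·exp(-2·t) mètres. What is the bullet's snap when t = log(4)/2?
Starting from position x(t) = 2·exp(-2·t), we take 4 derivatives. Differentiating position, we get velocity: v(t) = -4·exp(-2·t). Taking d/dt of v(t), we find a(t) = 8·exp(-2·t). Differentiating acceleration, we get jerk: j(t) = -16·exp(-2·t). The derivative of jerk gives snap: s(t) = 32·exp(-2·t). From the given snap equation s(t) = 32·exp(-2·t), we substitute t = log(4)/2 to get s = 8.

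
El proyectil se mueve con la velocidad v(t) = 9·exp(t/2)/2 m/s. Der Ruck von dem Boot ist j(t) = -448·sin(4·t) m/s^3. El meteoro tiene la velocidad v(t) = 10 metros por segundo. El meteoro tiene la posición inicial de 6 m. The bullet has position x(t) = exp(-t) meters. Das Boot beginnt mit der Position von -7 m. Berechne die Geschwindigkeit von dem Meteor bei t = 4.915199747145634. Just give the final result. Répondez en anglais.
At t = 4.915199747145634, v = 10.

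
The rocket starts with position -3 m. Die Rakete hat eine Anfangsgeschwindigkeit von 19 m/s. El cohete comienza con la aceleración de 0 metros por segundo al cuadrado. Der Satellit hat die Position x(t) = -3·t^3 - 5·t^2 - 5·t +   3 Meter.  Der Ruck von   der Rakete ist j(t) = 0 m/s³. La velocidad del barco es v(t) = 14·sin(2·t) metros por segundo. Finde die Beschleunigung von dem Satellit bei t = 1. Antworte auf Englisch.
To solve this, we need to take 2 derivatives of our position equation x(t) = -3·t^3 - 5·t^2 - 5·t + 3. Taking d/dt of x(t), we find v(t) = -9·t^2 - 10·t - 5. Differentiating velocity, we get acceleration: a(t) = -18·t - 10. Using a(t) = -18·t - 10 and substituting t = 1, we find a = -28.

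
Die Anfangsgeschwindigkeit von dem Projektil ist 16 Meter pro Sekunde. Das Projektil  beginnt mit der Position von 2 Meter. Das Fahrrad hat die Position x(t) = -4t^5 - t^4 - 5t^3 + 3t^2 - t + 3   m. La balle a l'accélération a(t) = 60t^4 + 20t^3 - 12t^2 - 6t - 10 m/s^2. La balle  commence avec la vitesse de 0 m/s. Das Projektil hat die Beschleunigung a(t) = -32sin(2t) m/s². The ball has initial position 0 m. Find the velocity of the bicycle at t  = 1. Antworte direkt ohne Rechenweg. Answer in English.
At t = 1, v = -34.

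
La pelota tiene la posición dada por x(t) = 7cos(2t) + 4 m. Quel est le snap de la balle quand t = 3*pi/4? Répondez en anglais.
Starting from position x(t) = 7·cos(2·t) + 4, we take 4 derivatives. Taking d/dt of x(t), we find v(t) = -14·sin(2·t). The derivative of velocity gives acceleration: a(t) = -28·cos(2·t). Differentiating acceleration, we get jerk: j(t) = 56·sin(2·t). The derivative of jerk gives snap: s(t) = 112·cos(2·t). Using s(t) = 112·cos(2·t) and substituting t = 3*pi/4, we find s = 0.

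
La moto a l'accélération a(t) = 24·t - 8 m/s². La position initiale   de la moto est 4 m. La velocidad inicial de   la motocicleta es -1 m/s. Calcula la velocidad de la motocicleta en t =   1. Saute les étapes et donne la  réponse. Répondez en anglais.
The velocity at t = 1 is v = 3.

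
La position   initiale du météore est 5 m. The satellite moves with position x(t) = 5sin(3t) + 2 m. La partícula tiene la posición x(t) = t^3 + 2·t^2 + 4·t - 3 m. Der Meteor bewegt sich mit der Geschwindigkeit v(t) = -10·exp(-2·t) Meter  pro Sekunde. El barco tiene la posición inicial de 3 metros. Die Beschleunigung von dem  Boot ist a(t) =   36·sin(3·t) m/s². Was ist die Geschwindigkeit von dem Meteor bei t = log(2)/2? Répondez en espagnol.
Usando v(t) = -10·exp(-2·t) y sustituyendo t = log(2)/2, encontramos v = -5.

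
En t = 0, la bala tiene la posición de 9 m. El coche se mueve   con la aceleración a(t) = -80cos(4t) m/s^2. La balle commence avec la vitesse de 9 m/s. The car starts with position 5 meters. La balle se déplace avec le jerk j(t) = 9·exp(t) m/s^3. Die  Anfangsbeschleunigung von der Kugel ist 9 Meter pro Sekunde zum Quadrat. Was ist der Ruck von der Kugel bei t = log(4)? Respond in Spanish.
Tenemos la sacudida j(t) = 9·exp(t). Sustituyendo t = log(4): j(log(4)) = 36.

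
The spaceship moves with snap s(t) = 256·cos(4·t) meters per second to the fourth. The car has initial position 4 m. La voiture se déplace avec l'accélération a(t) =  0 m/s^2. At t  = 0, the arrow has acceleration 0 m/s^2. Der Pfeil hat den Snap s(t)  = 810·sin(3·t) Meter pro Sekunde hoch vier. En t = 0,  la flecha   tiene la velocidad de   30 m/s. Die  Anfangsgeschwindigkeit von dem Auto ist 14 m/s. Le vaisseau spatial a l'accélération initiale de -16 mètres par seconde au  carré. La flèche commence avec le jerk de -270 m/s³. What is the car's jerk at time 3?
We must differentiate our acceleration equation a(t) = 0 1 time. The derivative of acceleration gives jerk: j(t) = 0. We have jerk j(t) = 0. Substituting t = 3: j(3) = 0.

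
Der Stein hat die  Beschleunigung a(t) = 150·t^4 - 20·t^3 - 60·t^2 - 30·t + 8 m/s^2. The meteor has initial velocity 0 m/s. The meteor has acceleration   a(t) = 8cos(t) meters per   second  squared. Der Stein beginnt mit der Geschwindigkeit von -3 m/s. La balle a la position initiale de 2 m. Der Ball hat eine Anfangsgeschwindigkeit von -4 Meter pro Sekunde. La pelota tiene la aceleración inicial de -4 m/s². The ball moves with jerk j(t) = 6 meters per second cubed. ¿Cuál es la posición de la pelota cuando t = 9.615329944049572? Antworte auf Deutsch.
Wir müssen unsere Gleichung für den Ruck j(t) = 6 3-mal integrieren. Mit ∫j(t)dt und Anwendung von a(0) = -4, finden wir a(t) = 6·t - 4. Das Integral von der Beschleunigung, mit v(0) = -4, ergibt die Geschwindigkeit: v(t) = 3·t^2 - 4·t - 4. Das Integral von der Geschwindigkeit, mit x(0) = 2, ergibt die Position: x(t) = t^3 - 2·t^2 - 4·t + 2. Wir haben die Position x(t) = t^3 - 2·t^2 - 4·t + 2. Durch Einsetzen von t = 9.615329944049572: x(9.615329944049572) = 667.610735098317.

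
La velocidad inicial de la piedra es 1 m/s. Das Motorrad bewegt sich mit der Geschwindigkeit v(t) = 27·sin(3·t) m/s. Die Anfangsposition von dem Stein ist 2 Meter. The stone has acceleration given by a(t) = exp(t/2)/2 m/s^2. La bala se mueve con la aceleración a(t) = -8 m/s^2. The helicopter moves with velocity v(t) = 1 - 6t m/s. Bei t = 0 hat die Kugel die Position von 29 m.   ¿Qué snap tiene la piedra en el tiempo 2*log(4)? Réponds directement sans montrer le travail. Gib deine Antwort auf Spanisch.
En t = 2*log(4), s = 1/2.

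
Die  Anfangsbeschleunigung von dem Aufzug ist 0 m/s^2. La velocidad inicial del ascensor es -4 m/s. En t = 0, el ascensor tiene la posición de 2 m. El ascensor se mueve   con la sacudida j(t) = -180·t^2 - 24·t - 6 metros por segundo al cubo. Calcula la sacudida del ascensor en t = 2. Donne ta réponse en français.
Nous avons le jerk j(t) = -180·t^2 - 24·t - 6. En substituant t = 2: j(2) = -774.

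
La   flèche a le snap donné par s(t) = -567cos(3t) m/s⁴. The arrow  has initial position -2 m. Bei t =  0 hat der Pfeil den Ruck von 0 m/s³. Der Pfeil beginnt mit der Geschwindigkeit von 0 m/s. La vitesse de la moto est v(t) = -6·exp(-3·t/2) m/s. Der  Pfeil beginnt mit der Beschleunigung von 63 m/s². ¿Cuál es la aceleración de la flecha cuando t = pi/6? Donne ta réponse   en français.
Nous devons trouver la primitive de notre équation du snap s(t) = -567·cos(3·t) 2 fois. La primitive du snap est le jerk. En utilisant j(0) = 0, nous obtenons j(t) = -189·sin(3·t). La primitive du jerk, avec a(0) = 63, donne l'accélération: a(t) = 63·cos(3·t). En utilisant a(t) = 63·cos(3·t) et en substituant t = pi/6, nous trouvons a = 0.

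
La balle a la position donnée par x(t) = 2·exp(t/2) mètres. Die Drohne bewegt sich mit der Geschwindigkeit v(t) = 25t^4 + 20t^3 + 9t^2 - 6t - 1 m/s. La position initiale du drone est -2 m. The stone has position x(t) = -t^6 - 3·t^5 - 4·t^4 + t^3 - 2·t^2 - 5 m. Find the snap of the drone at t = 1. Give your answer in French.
Nous devons dériver notre équation de la vitesse v(t) = 25·t^4 + 20·t^3 + 9·t^2 - 6·t - 1 3 fois. En prenant d/dt de v(t), nous trouvons a(t) = 100·t^3 + 60·t^2 + 18·t - 6. La dérivée de l'accélération donne le jerk: j(t) = 300·t^2 + 120·t + 18. En prenant d/dt de j(t), nous trouvons s(t) = 600·t + 120. En utilisant s(t) = 600·t + 120 et en substituant t = 1, nous trouvons s = 720.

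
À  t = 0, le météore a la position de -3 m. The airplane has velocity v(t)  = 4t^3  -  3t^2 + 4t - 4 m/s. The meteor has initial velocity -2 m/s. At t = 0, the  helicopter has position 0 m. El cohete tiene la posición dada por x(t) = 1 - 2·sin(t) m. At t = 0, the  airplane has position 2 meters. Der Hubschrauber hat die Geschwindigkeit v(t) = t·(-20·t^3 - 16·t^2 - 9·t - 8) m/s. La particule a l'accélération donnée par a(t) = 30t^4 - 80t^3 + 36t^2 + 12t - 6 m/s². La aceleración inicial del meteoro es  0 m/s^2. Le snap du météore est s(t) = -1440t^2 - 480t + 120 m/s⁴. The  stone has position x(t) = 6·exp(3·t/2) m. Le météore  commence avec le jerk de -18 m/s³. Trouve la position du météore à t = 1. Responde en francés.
Nous devons intégrer notre équation du snap s(t) = -1440·t^2 - 480·t + 120 4 fois. En prenant ∫s(t)dt et en appliquant j(0) = -18, nous trouvons j(t) = -480·t^3 - 240·t^2 + 120·t - 18. La primitive du jerk est l'accélération. En utilisant a(0) = 0, nous obtenons a(t) = 2·t·(-60·t^3 - 40·t^2 + 30·t - 9). La primitive de l'accélération est la vitesse. En utilisant v(0) = -2, nous obtenons v(t) = -24·t^5 - 20·t^4 + 20·t^3 - 9·t^2 - 2. En prenant ∫v(t)dt et en appliquant x(0) = -3, nous trouvons x(t) = -4·t^6 - 4·t^5 + 5·t^4 - 3·t^3 - 2·t - 3. En utilisant x(t) = -4·t^6 - 4·t^5 + 5·t^4 - 3·t^3 - 2·t - 3 et en substituant t = 1, nous trouvons x = -11.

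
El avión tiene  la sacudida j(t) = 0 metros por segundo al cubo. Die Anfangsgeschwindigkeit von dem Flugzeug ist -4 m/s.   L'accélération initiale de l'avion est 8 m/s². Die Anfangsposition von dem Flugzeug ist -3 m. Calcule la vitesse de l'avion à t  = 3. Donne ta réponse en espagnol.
Debemos encontrar la antiderivada de nuestra ecuación de la sacudida j(t) = 0 2 veces. Tomando ∫j(t)dt y aplicando a(0) = 8, encontramos a(t) = 8. La integral de la aceleración es la velocidad. Usando v(0) = -4, obtenemos v(t) = 8·t - 4. Tenemos la velocidad v(t) = 8·t - 4. Sustituyendo t = 3: v(3) = 20.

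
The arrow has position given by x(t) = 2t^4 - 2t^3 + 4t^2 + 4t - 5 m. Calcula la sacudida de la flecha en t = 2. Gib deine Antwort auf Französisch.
En partant de la position x(t) = 2·t^4 - 2·t^3 + 4·t^2 + 4·t - 5, nous prenons 3 dérivées. En dérivant la position, nous obtenons la vitesse: v(t) = 8·t^3 - 6·t^2 + 8·t + 4. En dérivant la vitesse, nous obtenons l'accélération: a(t) = 24·t^2 - 12·t + 8. La dérivée de l'accélération donne le jerk: j(t) = 48·t - 12. Nous avons le jerk j(t) = 48·t - 12. En substituant t = 2: j(2) = 84.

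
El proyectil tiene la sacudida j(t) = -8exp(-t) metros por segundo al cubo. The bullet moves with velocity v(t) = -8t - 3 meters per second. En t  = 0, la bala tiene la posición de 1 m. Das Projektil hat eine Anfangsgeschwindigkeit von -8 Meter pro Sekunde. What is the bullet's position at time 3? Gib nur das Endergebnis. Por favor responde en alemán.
Die Position bei t = 3 ist x = -44.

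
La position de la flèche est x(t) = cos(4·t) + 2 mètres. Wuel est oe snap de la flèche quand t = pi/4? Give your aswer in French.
Nous devons dériver notre équation de la position x(t) = cos(4·t) + 2 4 fois. En dérivant la position, nous obtenons la vitesse: v(t) = -4·sin(4·t). En prenant d/dt de v(t), nous trouvons a(t) = -16·cos(4·t). En prenant d/dt de a(t), nous trouvons j(t) = 64·sin(4·t). En dérivant le jerk, nous obtenons le snap: s(t) = 256·cos(4·t). Nous avons le snap s(t) = 256·cos(4·t). En substituant t = pi/4: s(pi/4) = -256.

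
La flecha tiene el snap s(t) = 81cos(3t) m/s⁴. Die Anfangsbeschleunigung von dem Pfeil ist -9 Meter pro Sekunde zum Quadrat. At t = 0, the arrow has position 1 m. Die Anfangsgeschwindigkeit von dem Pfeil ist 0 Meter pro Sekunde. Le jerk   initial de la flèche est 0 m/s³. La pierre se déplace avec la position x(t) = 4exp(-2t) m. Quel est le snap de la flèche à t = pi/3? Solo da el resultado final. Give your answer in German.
Die Antwort ist -81.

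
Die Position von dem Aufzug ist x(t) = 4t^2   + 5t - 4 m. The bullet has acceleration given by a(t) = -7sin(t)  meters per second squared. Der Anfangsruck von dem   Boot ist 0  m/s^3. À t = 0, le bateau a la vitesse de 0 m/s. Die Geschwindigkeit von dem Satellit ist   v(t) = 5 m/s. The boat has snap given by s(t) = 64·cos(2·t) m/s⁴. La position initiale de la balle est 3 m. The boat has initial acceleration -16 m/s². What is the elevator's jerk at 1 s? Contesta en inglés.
Starting from position x(t) = 4·t^2 + 5·t - 4, we take 3 derivatives. Differentiating position, we get velocity: v(t) = 8·t + 5. Taking d/dt of v(t), we find a(t) = 8. Differentiating acceleration, we get jerk: j(t) = 0. Using j(t) = 0 and substituting t = 1, we find j = 0.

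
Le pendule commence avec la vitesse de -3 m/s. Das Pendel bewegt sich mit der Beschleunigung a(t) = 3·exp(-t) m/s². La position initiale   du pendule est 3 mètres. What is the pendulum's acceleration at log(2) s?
We have acceleration a(t) = 3·exp(-t). Substituting t = log(2): a(log(2)) = 3/2.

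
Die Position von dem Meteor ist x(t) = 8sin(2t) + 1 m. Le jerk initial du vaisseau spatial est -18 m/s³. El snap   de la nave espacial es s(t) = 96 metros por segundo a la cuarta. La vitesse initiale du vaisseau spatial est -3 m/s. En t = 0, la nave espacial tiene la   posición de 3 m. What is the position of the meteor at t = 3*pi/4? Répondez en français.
Nous avons la position x(t) = 8·sin(2·t) + 1. En substituant t = 3*pi/4: x(3*pi/4) = -7.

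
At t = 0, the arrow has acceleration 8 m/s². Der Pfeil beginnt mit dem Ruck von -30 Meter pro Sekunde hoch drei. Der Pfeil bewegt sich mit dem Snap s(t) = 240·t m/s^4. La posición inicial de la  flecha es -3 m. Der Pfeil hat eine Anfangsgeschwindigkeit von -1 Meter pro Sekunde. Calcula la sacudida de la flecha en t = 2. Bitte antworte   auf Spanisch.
Necesitamos integrar nuestra ecuación del snap s(t) = 240·t 1 vez. La antiderivada del snap es la sacudida. Usando j(0) = -30, obtenemos j(t) = 120·t^2 - 30. De la ecuación de la sacudida j(t) = 120·t^2 - 30, sustituimos t = 2 para obtener j = 450.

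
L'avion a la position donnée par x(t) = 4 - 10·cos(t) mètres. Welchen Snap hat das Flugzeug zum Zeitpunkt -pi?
Ausgehend von der Position x(t) = 4 - 10·cos(t), nehmen wir 4 Ableitungen. Durch Ableiten von der Position erhalten wir die Geschwindigkeit: v(t) = 10·sin(t). Mit d/dt von v(t) finden wir a(t) = 10·cos(t). Durch Ableiten von der Beschleunigung erhalten wir den Ruck: j(t) = -10·sin(t). Durch Ableiten von dem Ruck erhalten wir den Snap: s(t) = -10·cos(t). Mit s(t) = -10·cos(t) und Einsetzen von t = -pi, finden wir s = 10.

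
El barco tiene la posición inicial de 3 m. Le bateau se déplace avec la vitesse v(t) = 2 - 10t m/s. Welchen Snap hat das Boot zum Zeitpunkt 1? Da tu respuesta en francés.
Pour résoudre ceci, nous devons prendre 3 dérivées de notre équation de la vitesse v(t) = 2 - 10·t. En dérivant la vitesse, nous obtenons l'accélération: a(t) = -10. En dérivant l'accélération, nous obtenons le jerk: j(t) = 0. En prenant d/dt de j(t), nous trouvons s(t) = 0. En utilisant s(t) = 0 et en substituant t = 1, nous trouvons s = 0.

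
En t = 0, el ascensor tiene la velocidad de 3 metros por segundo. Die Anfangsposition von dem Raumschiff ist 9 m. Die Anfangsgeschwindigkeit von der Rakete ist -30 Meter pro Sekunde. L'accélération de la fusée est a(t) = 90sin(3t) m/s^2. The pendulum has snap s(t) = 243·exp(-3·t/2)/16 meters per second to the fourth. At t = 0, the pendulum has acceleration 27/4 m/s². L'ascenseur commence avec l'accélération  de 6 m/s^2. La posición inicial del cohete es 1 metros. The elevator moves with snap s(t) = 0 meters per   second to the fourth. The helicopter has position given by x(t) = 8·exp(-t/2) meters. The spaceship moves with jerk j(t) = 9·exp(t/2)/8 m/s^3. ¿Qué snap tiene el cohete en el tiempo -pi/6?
Debemos derivar nuestra ecuación de la aceleración a(t) = 90·sin(3·t) 2 veces. Tomando d/dt de a(t), encontramos j(t) = 270·cos(3·t). Tomando d/dt de j(t), encontramos s(t) = -810·sin(3·t). De la ecuación del snap s(t) = -810·sin(3·t), sustituimos t = -pi/6 para obtener s = 810.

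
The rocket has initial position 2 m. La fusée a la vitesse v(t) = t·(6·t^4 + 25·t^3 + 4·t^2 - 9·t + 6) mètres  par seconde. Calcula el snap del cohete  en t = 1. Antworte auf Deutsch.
Ausgehend von der Geschwindigkeit v(t) = t·(6·t^4 + 25·t^3 + 4·t^2 - 9·t + 6), nehmen wir 3 Ableitungen. Durch Ableiten von der Geschwindigkeit erhalten wir die Beschleunigung: a(t) = 6·t^4 + 25·t^3 + 4·t^2 + t·(24·t^3 + 75·t^2 + 8·t - 9) - 9·t + 6. Durch Ableiten von der Beschleunigung erhalten wir den Ruck: j(t) = 48·t^3 + 150·t^2 + t·(72·t^2 + 150·t + 8) + 16·t - 18. Mit d/dt von j(t) finden wir s(t) = 216·t^2 + t·(144·t + 150) + 450·t + 24. Aus der Gleichung für den Snap s(t) = 216·t^2 + t·(144·t + 150) + 450·t + 24, setzen wir t = 1 ein und erhalten s = 984.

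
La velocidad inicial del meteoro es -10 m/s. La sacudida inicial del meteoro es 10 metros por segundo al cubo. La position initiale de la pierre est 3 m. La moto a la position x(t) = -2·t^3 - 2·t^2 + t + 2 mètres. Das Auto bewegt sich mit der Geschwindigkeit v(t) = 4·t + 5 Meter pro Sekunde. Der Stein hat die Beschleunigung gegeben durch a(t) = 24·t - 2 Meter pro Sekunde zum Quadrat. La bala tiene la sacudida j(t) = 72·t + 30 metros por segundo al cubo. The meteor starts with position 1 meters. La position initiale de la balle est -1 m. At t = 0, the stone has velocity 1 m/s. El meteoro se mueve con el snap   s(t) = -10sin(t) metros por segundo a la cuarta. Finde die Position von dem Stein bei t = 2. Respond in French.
Nous devons intégrer notre équation de l'accélération a(t) = 24·t - 2 2 fois. L'intégrale de l'accélération, avec v(0) = 1, donne la vitesse: v(t) = 12·t^2 - 2·t + 1. La primitive de la vitesse, avec x(0) = 3, donne la position: x(t) = 4·t^3 - t^2 + t + 3. En utilisant x(t) = 4·t^3 - t^2 + t + 3 et en substituant t = 2, nous trouvons x = 33.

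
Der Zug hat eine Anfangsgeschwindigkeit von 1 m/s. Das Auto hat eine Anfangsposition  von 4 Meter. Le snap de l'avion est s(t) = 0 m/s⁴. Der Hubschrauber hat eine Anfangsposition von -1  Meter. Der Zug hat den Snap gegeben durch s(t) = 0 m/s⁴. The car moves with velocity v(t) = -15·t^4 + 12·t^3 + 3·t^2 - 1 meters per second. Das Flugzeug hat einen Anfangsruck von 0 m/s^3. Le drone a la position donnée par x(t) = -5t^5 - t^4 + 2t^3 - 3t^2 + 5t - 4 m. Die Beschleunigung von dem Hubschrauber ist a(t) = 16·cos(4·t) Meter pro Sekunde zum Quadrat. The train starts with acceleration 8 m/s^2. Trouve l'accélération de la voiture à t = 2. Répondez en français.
Nous devons dériver notre équation de la vitesse v(t) = -15·t^4 + 12·t^3 + 3·t^2 - 1 1 fois. La dérivée de la vitesse donne l'accélération: a(t) = -60·t^3 + 36·t^2 + 6·t. En utilisant a(t) = -60·t^3 + 36·t^2 + 6·t et en substituant t = 2, nous trouvons a = -324.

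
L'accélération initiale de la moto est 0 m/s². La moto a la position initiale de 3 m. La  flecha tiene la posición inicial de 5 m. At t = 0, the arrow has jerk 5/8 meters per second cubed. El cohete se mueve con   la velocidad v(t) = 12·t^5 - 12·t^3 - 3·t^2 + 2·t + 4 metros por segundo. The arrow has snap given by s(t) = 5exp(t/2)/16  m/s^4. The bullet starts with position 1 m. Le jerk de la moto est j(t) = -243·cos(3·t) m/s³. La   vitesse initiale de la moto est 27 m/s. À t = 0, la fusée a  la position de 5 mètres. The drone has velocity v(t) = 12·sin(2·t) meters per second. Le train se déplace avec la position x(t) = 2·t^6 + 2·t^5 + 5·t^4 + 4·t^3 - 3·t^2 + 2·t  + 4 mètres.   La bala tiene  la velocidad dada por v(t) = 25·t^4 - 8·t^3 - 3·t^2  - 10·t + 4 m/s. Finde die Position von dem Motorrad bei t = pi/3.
Wir müssen die Stammfunktion unserer Gleichung für den Ruck j(t) = -243·cos(3·t) 3-mal finden. Die Stammfunktion von dem Ruck, mit a(0) = 0, ergibt die Beschleunigung: a(t) = -81·sin(3·t). Durch Integration von der Beschleunigung und Verwendung der Anfangsbedingung v(0) = 27, erhalten wir v(t) = 27·cos(3·t). Durch Integration von der Geschwindigkeit und Verwendung der Anfangsbedingung x(0) = 3, erhalten wir x(t) = 9·sin(3·t) + 3. Wir haben die Position x(t) = 9·sin(3·t) + 3. Durch Einsetzen von t = pi/3: x(pi/3) = 3.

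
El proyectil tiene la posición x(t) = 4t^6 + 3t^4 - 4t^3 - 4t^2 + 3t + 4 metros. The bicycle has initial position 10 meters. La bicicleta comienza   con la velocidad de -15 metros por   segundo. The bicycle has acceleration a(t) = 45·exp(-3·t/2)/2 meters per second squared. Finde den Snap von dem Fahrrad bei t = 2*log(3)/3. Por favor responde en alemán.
Um dies zu lösen, müssen wir 2 Ableitungen unserer Gleichung für die Beschleunigung a(t) = 45·exp(-3·t/2)/2 nehmen. Die Ableitung von der Beschleunigung ergibt den Ruck: j(t) = -135·exp(-3·t/2)/4. Durch Ableiten von dem Ruck erhalten wir den Snap: s(t) = 405·exp(-3·t/2)/8. Mit s(t) = 405·exp(-3·t/2)/8 und Einsetzen von t = 2*log(3)/3, finden wir s = 135/8.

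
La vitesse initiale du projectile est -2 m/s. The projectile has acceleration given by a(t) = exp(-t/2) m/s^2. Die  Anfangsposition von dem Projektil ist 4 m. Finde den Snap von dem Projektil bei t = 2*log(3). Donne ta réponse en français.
Nous devons dériver notre équation de l'accélération a(t) = exp(-t/2) 2 fois. En dérivant l'accélération, nous obtenons le jerk: j(t) = -exp(-t/2)/2. En prenant d/dt de j(t), nous trouvons s(t) = exp(-t/2)/4. Nous avons le snap s(t) = exp(-t/2)/4. En substituant t = 2*log(3): s(2*log(3)) = 1/12.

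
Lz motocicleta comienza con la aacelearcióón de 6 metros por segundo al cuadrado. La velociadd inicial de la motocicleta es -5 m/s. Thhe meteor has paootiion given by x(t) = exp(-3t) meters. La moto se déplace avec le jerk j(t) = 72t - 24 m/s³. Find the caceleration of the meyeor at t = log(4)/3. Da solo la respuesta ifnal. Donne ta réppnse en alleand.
Die Beschleunigung bei t = log(4)/3 ist a = 9/4.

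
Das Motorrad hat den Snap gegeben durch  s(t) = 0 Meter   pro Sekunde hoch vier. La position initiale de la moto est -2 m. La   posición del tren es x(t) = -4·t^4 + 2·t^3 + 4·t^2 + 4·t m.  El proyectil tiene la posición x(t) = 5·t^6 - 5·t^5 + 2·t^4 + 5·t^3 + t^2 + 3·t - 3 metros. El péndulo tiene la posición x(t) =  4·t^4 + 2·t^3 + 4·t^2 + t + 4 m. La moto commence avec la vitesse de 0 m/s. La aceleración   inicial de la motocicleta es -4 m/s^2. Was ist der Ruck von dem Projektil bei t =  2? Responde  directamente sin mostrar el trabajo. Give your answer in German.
Der Ruck bei t = 2 ist j = 3726.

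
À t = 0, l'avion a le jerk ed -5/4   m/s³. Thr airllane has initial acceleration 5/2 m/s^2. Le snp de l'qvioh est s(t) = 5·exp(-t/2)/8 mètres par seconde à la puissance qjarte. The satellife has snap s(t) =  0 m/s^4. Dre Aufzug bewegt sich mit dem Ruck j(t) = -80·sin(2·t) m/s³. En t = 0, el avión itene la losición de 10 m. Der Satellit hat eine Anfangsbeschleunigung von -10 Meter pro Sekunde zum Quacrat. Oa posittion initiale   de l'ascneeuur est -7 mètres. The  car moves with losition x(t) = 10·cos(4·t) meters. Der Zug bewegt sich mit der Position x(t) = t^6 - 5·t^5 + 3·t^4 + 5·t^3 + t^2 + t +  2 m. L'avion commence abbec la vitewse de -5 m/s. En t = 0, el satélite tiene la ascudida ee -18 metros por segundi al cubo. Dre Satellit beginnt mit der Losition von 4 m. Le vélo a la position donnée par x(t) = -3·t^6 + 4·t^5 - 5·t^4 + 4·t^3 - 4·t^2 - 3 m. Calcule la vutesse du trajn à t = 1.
Pour résoudre ceci, nous devons prendre 1 dérivée de notre équation de la position x(t) = t^6 - 5·t^5 + 3·t^4 + 5·t^3 + t^2 + t + 2. En dérivant la position, nous obtenons la vitesse: v(t) = 6·t^5 - 25·t^4 + 12·t^3 + 15·t^2 + 2·t + 1. De l'équation de la vitesse v(t) = 6·t^5 - 25·t^4 + 12·t^3 + 15·t^2 + 2·t + 1, nous substituons t = 1 pour obtenir v = 11.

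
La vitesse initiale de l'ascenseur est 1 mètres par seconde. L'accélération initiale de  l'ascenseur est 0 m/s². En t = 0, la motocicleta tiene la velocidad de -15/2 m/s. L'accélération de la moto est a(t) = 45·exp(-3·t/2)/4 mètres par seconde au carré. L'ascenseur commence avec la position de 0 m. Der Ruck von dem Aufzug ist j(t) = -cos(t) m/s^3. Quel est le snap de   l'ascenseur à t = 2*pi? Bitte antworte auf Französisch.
Pour résoudre ceci, nous devons prendre 1 dérivée de notre équation du jerk j(t) = -cos(t). En dérivant le jerk, nous obtenons le snap: s(t) = sin(t). En utilisant s(t) = sin(t) et en substituant t = 2*pi, nous trouvons s = 0.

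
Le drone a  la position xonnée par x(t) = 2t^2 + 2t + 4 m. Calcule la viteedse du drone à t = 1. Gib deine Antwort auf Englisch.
Starting from position x(t) = 2·t^2 + 2·t + 4, we take 1 derivative. The derivative of position gives velocity: v(t) = 4·t + 2. Using v(t) = 4·t + 2 and substituting t = 1, we find v = 6.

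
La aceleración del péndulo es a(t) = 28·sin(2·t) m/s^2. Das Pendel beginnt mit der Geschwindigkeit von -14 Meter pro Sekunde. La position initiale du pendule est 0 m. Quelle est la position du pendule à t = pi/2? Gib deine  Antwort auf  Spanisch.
Necesitamos integrar nuestra ecuación de la aceleración a(t) = 28·sin(2·t) 2 veces. Integrando la aceleración y usando la condición inicial v(0) = -14, obtenemos v(t) = -14·cos(2·t). La antiderivada de la velocidad es la posición. Usando x(0) = 0, obtenemos x(t) = -7·sin(2·t). Usando x(t) = -7·sin(2·t) y sustituyendo t = pi/2, encontramos x = 0.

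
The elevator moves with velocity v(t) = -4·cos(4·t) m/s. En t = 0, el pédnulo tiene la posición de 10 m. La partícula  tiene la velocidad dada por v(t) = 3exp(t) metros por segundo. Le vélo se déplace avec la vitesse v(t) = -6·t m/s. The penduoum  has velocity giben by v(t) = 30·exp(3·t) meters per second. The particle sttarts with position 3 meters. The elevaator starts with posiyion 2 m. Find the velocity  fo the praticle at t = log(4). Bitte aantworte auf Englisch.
We have velocity v(t) = 3·exp(t). Substituting t = log(4): v(log(4)) = 12.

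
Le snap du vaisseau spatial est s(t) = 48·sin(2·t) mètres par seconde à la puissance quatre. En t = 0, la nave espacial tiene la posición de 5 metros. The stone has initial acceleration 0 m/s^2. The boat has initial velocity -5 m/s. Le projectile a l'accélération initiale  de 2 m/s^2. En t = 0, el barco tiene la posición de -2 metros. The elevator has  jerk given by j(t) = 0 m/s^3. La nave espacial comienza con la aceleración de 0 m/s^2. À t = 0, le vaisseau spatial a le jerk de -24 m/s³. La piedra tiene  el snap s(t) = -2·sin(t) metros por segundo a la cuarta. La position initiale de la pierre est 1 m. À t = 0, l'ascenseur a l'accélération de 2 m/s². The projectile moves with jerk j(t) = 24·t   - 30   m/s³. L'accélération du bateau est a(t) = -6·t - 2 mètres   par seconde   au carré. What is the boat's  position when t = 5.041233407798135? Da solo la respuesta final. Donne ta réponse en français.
À t = 5.041233407798135, x = -180.738279909320.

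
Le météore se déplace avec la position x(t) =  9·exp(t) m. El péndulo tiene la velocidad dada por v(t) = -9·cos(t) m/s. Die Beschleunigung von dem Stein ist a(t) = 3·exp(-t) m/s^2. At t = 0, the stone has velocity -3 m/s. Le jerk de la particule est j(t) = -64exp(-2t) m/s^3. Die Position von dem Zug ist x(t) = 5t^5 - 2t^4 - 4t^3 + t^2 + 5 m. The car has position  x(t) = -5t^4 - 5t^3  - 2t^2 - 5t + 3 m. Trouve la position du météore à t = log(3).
De l'équation de la position x(t) = 9·exp(t), nous substituons t = log(3) pour obtenir x = 27.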